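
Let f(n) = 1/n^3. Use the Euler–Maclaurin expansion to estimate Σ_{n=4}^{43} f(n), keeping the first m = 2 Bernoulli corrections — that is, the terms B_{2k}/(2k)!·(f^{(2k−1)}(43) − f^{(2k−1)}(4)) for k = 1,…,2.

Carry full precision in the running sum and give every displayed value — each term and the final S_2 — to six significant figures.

S_2 ≈ 0.0397545

Integral: ∫_4^43 1/x^3 dx = 0.0309796.
Boundary: ½(f(4) + f(43)) = ½(0.0156250 + 1.25775e-05) = 0.00781879.
Integral + boundary = 0.0387984.
Order-1 term: 1/12 · (-8.77501e-07 − (-0.0117188)) = 0.000976489.
After k=1: 0.0397749.
Order-2 term: −1/720 · (-9.49162e-09 − (-0.0146484)) = -2.03450e-05.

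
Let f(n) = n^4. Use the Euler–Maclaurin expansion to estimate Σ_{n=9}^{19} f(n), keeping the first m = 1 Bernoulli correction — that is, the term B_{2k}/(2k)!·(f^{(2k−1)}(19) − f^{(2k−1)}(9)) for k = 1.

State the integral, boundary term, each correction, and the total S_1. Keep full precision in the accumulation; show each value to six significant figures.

Integral: ∫_9^19 x^4 dx = 483410.
½[f(9) + f(19)] = ½[6561.00 + 130321] = 68441.0.
Integral + boundary = 551851.
Correction k=1: B_{2}/2! · (f^{(1)}(19) − f^{(1)}(9)) = 1/12 · (27436.0 − 2916.00) = 2043.33.

S_1 ≈ 553894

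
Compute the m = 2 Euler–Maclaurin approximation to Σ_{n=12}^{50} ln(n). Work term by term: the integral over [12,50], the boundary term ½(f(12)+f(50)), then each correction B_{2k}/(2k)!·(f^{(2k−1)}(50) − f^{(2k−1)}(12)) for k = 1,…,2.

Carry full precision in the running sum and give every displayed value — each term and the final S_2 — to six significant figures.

∫_12^50 ln(x) dx evaluates to 127.782.
Boundary: ½(f(12) + f(50)) = ½(2.48491 + 3.91202) = 3.19846.
So far: 130.981.
k=1: B_{2}/(2)! × [f^{(1)}(50) − f^{(1)}(12)] = 1/12 × (0.0200000 − 0.0833333) = -0.00527778.
After k=1: 130.975.
k=2: B_{4}/(4)! × [f^{(3)}(50) − f^{(3)}(12)] = −1/720 × (1.60000e-05 − 0.00115741) = 1.58529e-06.

S_2 ≈ 130.975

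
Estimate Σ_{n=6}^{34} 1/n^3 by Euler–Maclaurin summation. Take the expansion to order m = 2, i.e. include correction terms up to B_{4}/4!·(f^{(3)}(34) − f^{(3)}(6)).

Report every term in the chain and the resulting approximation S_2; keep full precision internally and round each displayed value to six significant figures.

Integral: ∫_6^34 1/x^3 dx = 0.0134564.
Endpoint term: (f(6) + f(34))/2 = (0.00462963 + 2.54427e-05)/2 = 0.00232754.
Running total after boundary: 0.0157839.
Correction k=1: B_{2}/2! · (f^{(1)}(34) − f^{(1)}(6)) = 1/12 · (-2.24494e-06 − (-0.00231481)) = 0.000192714.
After k=1: 0.0159766.
Correction k=2: B_{4}/4! · (f^{(3)}(34) − f^{(3)}(6)) = −1/720 · (-3.88399e-08 − (-0.00128601)) = -1.78607e-06.

S_2 ≈ 0.0159748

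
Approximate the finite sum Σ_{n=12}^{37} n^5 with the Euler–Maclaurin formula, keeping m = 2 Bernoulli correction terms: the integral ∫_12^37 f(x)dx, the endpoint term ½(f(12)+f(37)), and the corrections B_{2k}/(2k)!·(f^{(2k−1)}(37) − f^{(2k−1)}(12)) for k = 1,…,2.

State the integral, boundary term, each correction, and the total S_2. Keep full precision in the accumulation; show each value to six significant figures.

S_2 ≈ 4.62692e+08

Integral: ∫_12^37 x^5 dx = 4.27123e+08.
Endpoint term: (f(12) + f(37))/2 = (248832 + 6.93440e+07)/2 = 3.47964e+07.
Integral + boundary = 4.61920e+08.
Correction k=1: B_{2}/2! · (f^{(1)}(37) − f^{(1)}(12)) = 1/12 · (9.37080e+06 − 103680) = 772260.
Running total after k=1: 4.62692e+08.
Correction k=2: B_{4}/4! · (f^{(3)}(37) − f^{(3)}(12)) = −1/720 · (82140.0 − 8640.00) = -102.083.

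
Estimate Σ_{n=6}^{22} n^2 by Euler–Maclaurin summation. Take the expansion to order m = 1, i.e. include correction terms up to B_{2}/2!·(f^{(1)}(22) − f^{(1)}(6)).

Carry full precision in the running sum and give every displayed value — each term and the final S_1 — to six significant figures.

∫_6^22 x^2 dx evaluates to 3477.33.
½[f(6) + f(22)] = ½[36.0000 + 484.000] = 260.000.
So far: 3737.33.
Order-1 term: 1/12 · (44.0000 − 12.0000) = 2.66667.

S_1 ≈ 3740.00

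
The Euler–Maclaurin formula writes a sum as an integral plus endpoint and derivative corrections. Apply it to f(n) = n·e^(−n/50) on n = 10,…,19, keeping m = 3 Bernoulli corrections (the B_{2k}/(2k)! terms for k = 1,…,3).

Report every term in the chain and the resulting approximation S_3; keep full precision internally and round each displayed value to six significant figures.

S_3 ≈ 107.441

The integral term ∫_10^19 x·e^(−x/50) dx = 96.8704.
Boundary: ½(f(10) + f(19)) = ½(8.18731 + 12.9934) = 10.5903.
Running total after boundary: 107.461.
Correction k=1: B_{2}/2! · (f^{(1)}(19) − f^{(1)}(10)) = 1/12 · (0.423994 − 0.654985) = -0.0192492.
After k=1: 107.441.
Correction k=2: B_{4}/4! · (f^{(3)}(19) − f^{(3)}(10)) = −1/720 · (0.000716687 − 0.000916978) = 2.78183e-07.
After k=2: 107.441.
Correction k=3: B_{6}/6! · (f^{(5)}(19) − f^{(5)}(10)) = 1/30240 · (5.05510e-07 − 6.28785e-07) = -4.07655e-12.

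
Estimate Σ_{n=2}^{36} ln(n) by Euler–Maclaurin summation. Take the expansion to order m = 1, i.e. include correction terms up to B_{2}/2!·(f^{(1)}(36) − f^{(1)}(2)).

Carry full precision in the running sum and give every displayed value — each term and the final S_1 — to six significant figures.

The integral term ∫_2^36 ln(x) dx = 93.6204.
Endpoint term: (f(2) + f(36))/2 = (0.693147 + 3.58352)/2 = 2.13833.
Running total after boundary: 95.7587.
Correction k=1: B_{2}/2! · (f^{(1)}(36) − f^{(1)}(2)) = 1/12 · (0.0277778 − 0.500000) = -0.0393519.

S_1 ≈ 95.7194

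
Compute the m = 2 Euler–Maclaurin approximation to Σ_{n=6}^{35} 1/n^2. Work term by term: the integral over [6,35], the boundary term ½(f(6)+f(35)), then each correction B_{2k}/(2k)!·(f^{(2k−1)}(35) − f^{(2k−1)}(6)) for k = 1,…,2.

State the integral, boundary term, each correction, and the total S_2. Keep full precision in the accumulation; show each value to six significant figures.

S_2 ≈ 0.153156

The integral term ∫_6^35 1/x^2 dx = 0.138095.
½[f(6) + f(35)] = ½[0.0277778 + 0.000816327] = 0.0142971.
Running total after boundary: 0.152392.
Order-1 term: 1/12 · (-4.66472e-05 − (-0.00925926)) = 0.000767718.
Partial sum through k=1: 0.153160.
Order-2 term: −1/720 · (-4.56952e-07 − (-0.00308642)) = -4.28606e-06.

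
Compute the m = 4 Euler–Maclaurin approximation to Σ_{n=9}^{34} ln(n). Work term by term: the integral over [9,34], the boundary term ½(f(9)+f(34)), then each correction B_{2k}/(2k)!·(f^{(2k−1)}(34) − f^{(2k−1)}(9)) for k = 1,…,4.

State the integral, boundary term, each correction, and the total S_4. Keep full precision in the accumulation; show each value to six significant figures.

S_4 ≈ 77.9762

The integral term ∫_9^34 ln(x) dx = 75.1212.
Endpoint term: (f(9) + f(34))/2 = (2.19722 + 3.52636)/2 = 2.86179.
So far: 77.9830.
k=1: B_{2}/(2)! × [f^{(1)}(34) − f^{(1)}(9)] = 1/12 × (0.0294118 − 0.111111) = -0.00680828.
Running total after k=1: 77.9762.
k=2: B_{4}/(4)! × [f^{(3)}(34) − f^{(3)}(9)] = −1/720 × (5.08854e-05 − 0.00274348) = 3.73972e-06.
Running total after k=2: 77.9762.
k=3: B_{6}/(6)! × [f^{(5)}(34) − f^{(5)}(9)] = 1/30240 × (5.28222e-07 − 0.000406442) = -1.34231e-08.
Running total after k=3: 77.9762.
k=4: B_{8}/(8)! × [f^{(7)}(34) − f^{(7)}(9)] = −1/1209600 × (1.37082e-08 − 0.000150534) = 1.24438e-10.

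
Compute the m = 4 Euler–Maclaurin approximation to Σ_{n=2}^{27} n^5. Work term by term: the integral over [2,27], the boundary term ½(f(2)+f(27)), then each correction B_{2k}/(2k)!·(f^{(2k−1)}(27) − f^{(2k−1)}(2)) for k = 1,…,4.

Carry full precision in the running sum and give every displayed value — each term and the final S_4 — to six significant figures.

Integral: ∫_2^27 x^5 dx = 6.45701e+07.
Endpoint term: (f(2) + f(27))/2 = (32.0000 + 1.43489e+07)/2 = 7.17447e+06.
Running total after boundary: 7.17445e+07.
Order-1 term: 1/12 · (2.65720e+06 − 80.0000) = 221427.
Running total after k=1: 7.19660e+07.
Order-2 term: −1/720 · (43740.0 − 240.000) = -60.4167.
Running total after k=2: 7.19659e+07.
Order-3 term: 1/30240 · (120.000 − 120.000) = 0.00000.
Running total after k=3: 7.19659e+07.
Order-4 term: −1/1209600 · (0.00000 − 0.00000) = 0.00000.

S_4 ≈ 7.19659e+07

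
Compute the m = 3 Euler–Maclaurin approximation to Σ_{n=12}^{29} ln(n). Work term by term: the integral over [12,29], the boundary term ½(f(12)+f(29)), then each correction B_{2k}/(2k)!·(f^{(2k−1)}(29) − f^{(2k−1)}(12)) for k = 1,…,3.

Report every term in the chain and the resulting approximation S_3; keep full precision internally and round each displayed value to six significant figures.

S_3 ≈ 53.7547

Integral: ∫_12^29 ln(x) dx = 50.8327.
Boundary: ½(f(12) + f(29)) = ½(2.48491 + 3.36730) = 2.92610.
Running total after boundary: 53.7588.
Order-1 term: 1/12 · (0.0344828 − 0.0833333) = -0.00407088.
Partial sum through k=1: 53.7547.
Order-2 term: −1/720 · (8.20042e-05 − 0.00115741) = 1.49362e-06.
Partial sum through k=2: 53.7547.
Order-3 term: 1/30240 · (1.17010e-06 − 9.64506e-05) = -3.15081e-09.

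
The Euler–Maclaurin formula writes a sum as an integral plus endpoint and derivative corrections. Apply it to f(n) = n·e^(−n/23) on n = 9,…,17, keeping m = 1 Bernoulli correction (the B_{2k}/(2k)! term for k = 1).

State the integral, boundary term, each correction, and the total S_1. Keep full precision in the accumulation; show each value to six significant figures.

S_1 ≈ 65.4155

∫_9^17 x·e^(−x/23) dx evaluates to 58.3376.
Boundary: ½(f(9) + f(17)) = ½(6.08557 + 8.11799) = 7.10178.
So far: 65.4394.
k=1: B_{2}/(2)! × [f^{(1)}(17) − f^{(1)}(9)] = 1/12 × (0.124573 − 0.411584) = -0.0239176.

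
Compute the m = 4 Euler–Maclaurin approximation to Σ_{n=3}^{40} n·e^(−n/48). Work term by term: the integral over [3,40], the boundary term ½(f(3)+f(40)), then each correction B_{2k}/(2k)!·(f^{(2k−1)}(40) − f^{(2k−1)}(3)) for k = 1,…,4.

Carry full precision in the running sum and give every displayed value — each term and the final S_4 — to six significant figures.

∫_3^40 x·e^(−x/48) dx evaluates to 463.940.
Endpoint term: (f(3) + f(40))/2 = (2.81824 + 17.3839)/2 = 10.1011.
So far: 474.041.
Correction k=1: B_{2}/2! · (f^{(1)}(40) − f^{(1)}(3)) = 1/12 · (0.0724330 − 0.880700) = -0.0673556.
After k=1: 473.974.
Correction k=2: B_{4}/4! · (f^{(3)}(40) − f^{(3)}(3)) = −1/720 · (0.000408693 − 0.00119771) = 1.09586e-06.
After k=2: 473.974.
Correction k=3: B_{6}/6! · (f^{(5)}(40) − f^{(5)}(3)) = 1/30240 · (3.41124e-07 − 8.73773e-07) = -1.76141e-11.
After k=3: 473.974.
Correction k=4: B_{8}/8! · (f^{(7)}(40) − f^{(7)}(3)) = −1/1209600 · (2.19125e-10 − 5.32859e-10) = 2.59370e-16.

S_4 ≈ 473.974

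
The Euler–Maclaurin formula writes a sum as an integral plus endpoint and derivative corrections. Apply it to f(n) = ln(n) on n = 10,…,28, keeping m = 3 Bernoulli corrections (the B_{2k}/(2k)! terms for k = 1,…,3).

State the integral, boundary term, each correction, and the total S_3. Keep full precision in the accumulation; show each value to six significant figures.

The integral term ∫_10^28 ln(x) dx = 52.2759.
Endpoint term: (f(10) + f(28))/2 = (2.30259 + 3.33220)/2 = 2.81739.
Running total after boundary: 55.0933.
Order-1 term: 1/12 · (0.0357143 − 0.100000) = -0.00535714.
Running total after k=1: 55.0879.
Order-2 term: −1/720 · (9.11079e-05 − 0.00200000) = 2.65124e-06.
Running total after k=2: 55.0879.
Order-3 term: 1/30240 · (1.39451e-06 − 0.000240000) = -7.89039e-09.

S_3 ≈ 55.0879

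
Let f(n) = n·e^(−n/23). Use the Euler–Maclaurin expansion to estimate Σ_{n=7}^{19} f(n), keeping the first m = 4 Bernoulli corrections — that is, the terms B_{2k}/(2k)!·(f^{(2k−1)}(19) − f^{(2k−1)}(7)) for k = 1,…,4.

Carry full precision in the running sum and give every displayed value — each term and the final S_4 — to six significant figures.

S_4 ≈ 92.7757

The integral term ∫_7^19 x·e^(−x/23) dx = 86.0718.
Endpoint term: (f(7) + f(19))/2 = (5.16323 + 8.31742)/2 = 6.74032.
Running total after boundary: 92.8122.
k=1: B_{2}/(2)! × [f^{(1)}(19) − f^{(1)}(7)] = 1/12 × (0.0761320 − 0.513116) = -0.0364153.
Partial sum through k=1: 92.7757.
k=2: B_{4}/(4)! × [f^{(3)}(19) − f^{(3)}(7)] = −1/720 × (0.00179896 − 0.00375865) = 2.72179e-06.
Partial sum through k=2: 92.7757.
k=3: B_{6}/(6)! × [f^{(5)}(19) − f^{(5)}(7)] = 1/30240 × (6.52931e-06 − 1.23768e-05) = -1.93369e-10.
Partial sum through k=3: 92.7757.
k=4: B_{8}/(8)! × [f^{(7)}(19) − f^{(7)}(7)] = −1/1209600 × (1.82570e-08 − 3.33618e-08) = 1.24875e-14.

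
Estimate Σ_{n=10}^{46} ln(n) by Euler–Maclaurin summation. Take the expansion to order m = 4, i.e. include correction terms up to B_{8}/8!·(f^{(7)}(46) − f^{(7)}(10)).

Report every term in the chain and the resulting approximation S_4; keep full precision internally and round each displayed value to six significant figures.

Integral: ∫_10^46 ln(x) dx = 117.092.
Endpoint term: (f(10) + f(46))/2 = (2.30259 + 3.82864)/2 = 3.06561.
Running total after boundary: 120.157.
Order-1 term: 1/12 · (0.0217391 − 0.100000) = -0.00652174.
After k=1: 120.151.
Order-2 term: −1/720 · (2.05474e-05 − 0.00200000) = 2.74924e-06.
After k=2: 120.151.
Order-3 term: 1/30240 · (1.16526e-07 − 0.000240000) = -7.93265e-09.
After k=3: 120.151.
Order-4 term: −1/1209600 · (1.65207e-09 − 7.20000e-05) = 5.95224e-11.

S_4 ≈ 120.151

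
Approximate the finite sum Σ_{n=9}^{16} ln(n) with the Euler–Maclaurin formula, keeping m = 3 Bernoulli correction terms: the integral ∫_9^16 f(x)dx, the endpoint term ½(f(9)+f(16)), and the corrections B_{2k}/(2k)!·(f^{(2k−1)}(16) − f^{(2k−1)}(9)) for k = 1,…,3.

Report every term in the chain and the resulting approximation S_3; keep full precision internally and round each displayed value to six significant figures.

∫_9^16 ln(x) dx evaluates to 17.5864.
Endpoint term: (f(9) + f(16))/2 = (2.19722 + 2.77259)/2 = 2.48491.
Integral + boundary = 20.0713.
Correction k=1: B_{2}/2! · (f^{(1)}(16) − f^{(1)}(9)) = 1/12 · (0.0625000 − 0.111111) = -0.00405093.
After k=1: 20.0673.
Correction k=2: B_{4}/4! · (f^{(3)}(16) − f^{(3)}(9)) = −1/720 · (0.000488281 − 0.00274348) = 3.13223e-06.
After k=2: 20.0673.
Correction k=3: B_{6}/6! · (f^{(5)}(16) − f^{(5)}(9)) = 1/30240 · (2.28882e-05 − 0.000406442) = -1.26837e-08.

S_3 ≈ 20.0673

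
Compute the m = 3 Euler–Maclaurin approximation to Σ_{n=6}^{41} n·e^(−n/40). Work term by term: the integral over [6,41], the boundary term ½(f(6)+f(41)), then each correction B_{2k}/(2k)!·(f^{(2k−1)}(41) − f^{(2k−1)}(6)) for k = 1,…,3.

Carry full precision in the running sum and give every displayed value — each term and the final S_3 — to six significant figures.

The integral term ∫_6^41 x·e^(−x/40) dx = 421.202.
½[f(6) + f(41)] = ½[5.16425 + 14.7107] = 9.93745.
So far: 431.140.
k=1: B_{2}/(2)! × [f^{(1)}(41) − f^{(1)}(6)] = 1/12 × (-0.00896991 − 0.731602) = -0.0617143.
Running total after k=1: 431.078.
k=2: B_{4}/(4)! × [f^{(3)}(41) − f^{(3)}(6)] = −1/720 × (0.000442889 − 0.00153314) = 1.51423e-06.
Running total after k=2: 431.078.
k=3: B_{6}/(6)! × [f^{(5)}(41) − f^{(5)}(6)] = 1/30240 × (5.57116e-07 − 1.63064e-06) = -3.55001e-11.

S_3 ≈ 431.078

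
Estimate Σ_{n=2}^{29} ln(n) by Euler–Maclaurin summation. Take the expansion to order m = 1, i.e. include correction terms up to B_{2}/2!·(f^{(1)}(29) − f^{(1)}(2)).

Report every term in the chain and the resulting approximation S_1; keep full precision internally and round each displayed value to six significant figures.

Integral: ∫_2^29 ln(x) dx = 69.2653.
Boundary: ½(f(2) + f(29)) = ½(0.693147 + 3.36730) = 2.03022.
So far: 71.2955.
Order-1 term: 1/12 · (0.0344828 − 0.500000) = -0.0387931.

S_1 ≈ 71.2567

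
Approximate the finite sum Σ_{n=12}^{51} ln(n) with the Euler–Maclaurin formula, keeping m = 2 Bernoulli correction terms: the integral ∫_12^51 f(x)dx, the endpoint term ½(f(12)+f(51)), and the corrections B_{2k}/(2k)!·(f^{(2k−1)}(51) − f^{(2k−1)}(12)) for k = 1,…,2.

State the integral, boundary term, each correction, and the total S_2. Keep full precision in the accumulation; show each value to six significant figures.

Integral: ∫_12^51 ln(x) dx = 131.704.
Boundary: ½(f(12) + f(51)) = ½(2.48491 + 3.93183) = 3.20837.
So far: 134.913.
Correction k=1: B_{2}/2! · (f^{(1)}(51) − f^{(1)}(12)) = 1/12 · (0.0196078 − 0.0833333) = -0.00531046.
Running total after k=1: 134.907.
Correction k=2: B_{4}/4! · (f^{(3)}(51) − f^{(3)}(12)) = −1/720 · (1.50772e-05 − 0.00115741) = 1.58657e-06.

S_2 ≈ 134.907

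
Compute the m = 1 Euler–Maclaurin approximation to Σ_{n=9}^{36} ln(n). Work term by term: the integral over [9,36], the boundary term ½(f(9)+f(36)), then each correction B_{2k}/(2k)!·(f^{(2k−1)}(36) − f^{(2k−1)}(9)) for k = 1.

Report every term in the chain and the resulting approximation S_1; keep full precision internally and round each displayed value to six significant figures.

Integral: ∫_9^36 ln(x) dx = 82.2317.
Endpoint term: (f(9) + f(36))/2 = (2.19722 + 3.58352)/2 = 2.89037.
Integral + boundary = 85.1220.
Order-1 term: 1/12 · (0.0277778 − 0.111111) = -0.00694444.

S_1 ≈ 85.1151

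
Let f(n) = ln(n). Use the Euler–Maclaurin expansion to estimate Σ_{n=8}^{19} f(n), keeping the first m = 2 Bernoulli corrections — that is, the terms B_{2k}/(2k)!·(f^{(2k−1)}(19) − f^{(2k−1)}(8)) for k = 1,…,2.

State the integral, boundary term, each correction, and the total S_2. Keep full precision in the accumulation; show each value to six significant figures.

Integral: ∫_8^19 ln(x) dx = 28.3088.
Boundary: ½(f(8) + f(19)) = ½(2.07944 + 2.94444) = 2.51194.
Running total after boundary: 30.8207.
Correction k=1: B_{2}/2! · (f^{(1)}(19) − f^{(1)}(8)) = 1/12 · (0.0526316 − 0.125000) = -0.00603070.
After k=1: 30.8147.
Correction k=2: B_{4}/4! · (f^{(3)}(19) − f^{(3)}(8)) = −1/720 · (0.000291588 − 0.00390625) = 5.02036e-06.

S_2 ≈ 30.8147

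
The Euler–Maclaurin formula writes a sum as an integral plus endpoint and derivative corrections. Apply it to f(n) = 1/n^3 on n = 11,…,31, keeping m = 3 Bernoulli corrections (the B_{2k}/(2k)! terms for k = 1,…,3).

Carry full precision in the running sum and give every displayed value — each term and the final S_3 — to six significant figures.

S_3 ≈ 0.00402114

The integral term ∫_11^31 1/x^3 dx = 0.00361194.
½[f(11) + f(31)] = ½[0.000751315 + 3.35672e-05] = 0.000392441.
So far: 0.00400438.
Order-1 term: 1/12 · (-3.24844e-06 − (-0.000204904)) = 1.68046e-05.
After k=1: 0.00402119.
Order-2 term: −1/720 · (-6.76054e-08 − (-3.38684e-05)) = -4.69456e-08.
After k=2: 0.00402114.
Order-3 term: 1/30240 · (-2.95466e-09 − (-1.17560e-05)) = 3.88658e-10.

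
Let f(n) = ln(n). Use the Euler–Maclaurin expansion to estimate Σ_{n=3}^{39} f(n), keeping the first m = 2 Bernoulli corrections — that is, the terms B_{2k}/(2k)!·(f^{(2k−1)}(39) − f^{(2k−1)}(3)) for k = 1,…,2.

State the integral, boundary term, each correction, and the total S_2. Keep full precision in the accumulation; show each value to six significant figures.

S_2 ≈ 105.939

The integral term ∫_3^39 ln(x) dx = 103.583.
Endpoint term: (f(3) + f(39))/2 = (1.09861 + 3.66356)/2 = 2.38109.
Running total after boundary: 105.964.
k=1: B_{2}/(2)! × [f^{(1)}(39) − f^{(1)}(3)] = 1/12 × (0.0256410 − 0.333333) = -0.0256410.
After k=1: 105.939.
k=2: B_{4}/(4)! × [f^{(3)}(39) − f^{(3)}(3)] = −1/720 × (3.37160e-05 − 0.0740741) = 0.000102834.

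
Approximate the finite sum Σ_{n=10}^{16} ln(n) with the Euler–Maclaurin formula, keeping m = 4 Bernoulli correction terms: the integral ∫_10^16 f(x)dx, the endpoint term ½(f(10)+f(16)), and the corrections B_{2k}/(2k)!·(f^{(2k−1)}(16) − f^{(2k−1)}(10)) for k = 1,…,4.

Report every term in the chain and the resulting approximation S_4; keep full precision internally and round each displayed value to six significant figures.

Integral: ∫_10^16 ln(x) dx = 15.3356.
½[f(10) + f(16)] = ½[2.30259 + 2.77259] = 2.53759.
Integral + boundary = 17.8732.
k=1: B_{2}/(2)! × [f^{(1)}(16) − f^{(1)}(10)] = 1/12 × (0.0625000 − 0.100000) = -0.00312500.
Running total after k=1: 17.8700.
k=2: B_{4}/(4)! × [f^{(3)}(16) − f^{(3)}(10)] = −1/720 × (0.000488281 − 0.00200000) = 2.09961e-06.
Running total after k=2: 17.8700.
k=3: B_{6}/(6)! × [f^{(5)}(16) − f^{(5)}(10)] = 1/30240 × (2.28882e-05 − 0.000240000) = -7.17962e-09.
Running total after k=3: 17.8700.
k=4: B_{8}/(8)! × [f^{(7)}(16) − f^{(7)}(10)] = −1/1209600 × (2.68221e-06 − 7.20000e-05) = 5.73064e-11.

S_4 ≈ 17.8700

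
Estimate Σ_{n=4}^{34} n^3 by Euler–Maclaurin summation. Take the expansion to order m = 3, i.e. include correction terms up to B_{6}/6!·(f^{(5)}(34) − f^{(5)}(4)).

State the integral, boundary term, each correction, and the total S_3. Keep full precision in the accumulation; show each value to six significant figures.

The integral term ∫_4^34 x^3 dx = 334020.
Endpoint term: (f(4) + f(34))/2 = (64.0000 + 39304.0)/2 = 19684.0.
So far: 353704.
Correction k=1: B_{2}/2! · (f^{(1)}(34) − f^{(1)}(4)) = 1/12 · (3468.00 − 48.0000) = 285.000.
Running total after k=1: 353989.
Correction k=2: B_{4}/4! · (f^{(3)}(34) − f^{(3)}(4)) = −1/720 · (6.00000 − 6.00000) = 0.00000.
Running total after k=2: 353989.
Correction k=3: B_{6}/6! · (f^{(5)}(34) − f^{(5)}(4)) = 1/30240 · (0.00000 − 0.00000) = 0.00000.

S_3 ≈ 353989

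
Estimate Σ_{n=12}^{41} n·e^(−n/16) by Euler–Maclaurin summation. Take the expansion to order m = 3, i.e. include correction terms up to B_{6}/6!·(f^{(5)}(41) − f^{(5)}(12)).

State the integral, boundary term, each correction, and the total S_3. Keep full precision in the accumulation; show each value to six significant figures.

The integral term ∫_12^41 x·e^(−x/16) dx = 141.294.
Boundary: ½(f(12) + f(41)) = ½(5.66840 + 3.16158) = 4.41499.
Running total after boundary: 145.709.
Correction k=1: B_{2}/2! · (f^{(1)}(41) − f^{(1)}(12)) = 1/12 · (-0.120487 − 0.118092) = -0.0198816.
After k=1: 145.689.
Correction k=2: B_{4}/4! · (f^{(3)}(41) − f^{(3)}(12)) = −1/720 · (0.000131783 − 0.00415166) = 5.58316e-06.
After k=2: 145.689.
Correction k=3: B_{6}/6! · (f^{(5)}(41) − f^{(5)}(12)) = 1/30240 · (2.86804e-06 − 3.06329e-05) = -9.18150e-10.

S_3 ≈ 145.689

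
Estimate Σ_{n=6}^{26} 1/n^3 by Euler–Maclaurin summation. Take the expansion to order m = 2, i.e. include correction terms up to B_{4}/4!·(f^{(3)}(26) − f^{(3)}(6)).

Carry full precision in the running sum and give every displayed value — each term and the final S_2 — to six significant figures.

S_2 ≈ 0.0156831

Integral: ∫_6^26 1/x^3 dx = 0.0131492.
Boundary: ½(f(6) + f(26)) = ½(0.00462963 + 5.68958e-05) = 0.00234326.
So far: 0.0154925.
Order-1 term: 1/12 · (-6.56490e-06 − (-0.00231481)) = 0.000192354.
Partial sum through k=1: 0.0156849.
Order-2 term: −1/720 · (-1.94228e-07 − (-0.00128601)) = -1.78585e-06.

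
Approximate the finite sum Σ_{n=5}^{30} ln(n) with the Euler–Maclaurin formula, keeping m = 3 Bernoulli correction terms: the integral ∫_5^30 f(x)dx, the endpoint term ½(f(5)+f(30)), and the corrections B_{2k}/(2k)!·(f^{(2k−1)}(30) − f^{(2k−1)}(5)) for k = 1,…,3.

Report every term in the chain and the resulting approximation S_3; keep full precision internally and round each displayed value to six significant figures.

S_3 ≈ 71.4802

∫_5^30 ln(x) dx evaluates to 68.9887.
½[f(5) + f(30)] = ½[1.60944 + 3.40120] = 2.50532.
Integral + boundary = 71.4940.
k=1: B_{2}/(2)! × [f^{(1)}(30) − f^{(1)}(5)] = 1/12 × (0.0333333 − 0.200000) = -0.0138889.
After k=1: 71.4802.
k=2: B_{4}/(4)! × [f^{(3)}(30) − f^{(3)}(5)] = −1/720 × (7.40741e-05 − 0.0160000) = 2.21193e-05.
After k=2: 71.4802.
k=3: B_{6}/(6)! × [f^{(5)}(30) − f^{(5)}(5)] = 1/30240 × (9.87654e-07 − 0.00768000) = -2.53936e-07.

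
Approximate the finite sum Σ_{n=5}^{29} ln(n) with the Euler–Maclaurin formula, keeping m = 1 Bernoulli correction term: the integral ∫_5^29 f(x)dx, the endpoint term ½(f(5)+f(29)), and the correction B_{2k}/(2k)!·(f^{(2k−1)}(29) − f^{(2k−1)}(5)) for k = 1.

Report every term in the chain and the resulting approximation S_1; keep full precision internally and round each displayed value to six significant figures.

Integral: ∫_5^29 ln(x) dx = 65.6044.
Boundary: ½(f(5) + f(29)) = ½(1.60944 + 3.36730) = 2.48837.
Running total after boundary: 68.0928.
Order-1 term: 1/12 · (0.0344828 − 0.200000) = -0.0137931.

S_1 ≈ 68.0790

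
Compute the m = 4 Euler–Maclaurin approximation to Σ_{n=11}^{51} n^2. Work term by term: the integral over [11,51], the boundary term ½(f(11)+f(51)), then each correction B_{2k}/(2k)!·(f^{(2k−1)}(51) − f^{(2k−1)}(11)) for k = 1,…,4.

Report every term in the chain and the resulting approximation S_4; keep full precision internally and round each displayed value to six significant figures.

The integral term ∫_11^51 x^2 dx = 43773.3.
Endpoint term: (f(11) + f(51))/2 = (121.000 + 2601.00)/2 = 1361.00.
So far: 45134.3.
Correction k=1: B_{2}/2! · (f^{(1)}(51) − f^{(1)}(11)) = 1/12 · (102.000 − 22.0000) = 6.66667.
Running total after k=1: 45141.0.
Correction k=2: B_{4}/4! · (f^{(3)}(51) − f^{(3)}(11)) = −1/720 · (0.00000 − 0.00000) = 0.00000.
Running total after k=2: 45141.0.
Correction k=3: B_{6}/6! · (f^{(5)}(51) − f^{(5)}(11)) = 1/30240 · (0.00000 − 0.00000) = 0.00000.
Running total after k=3: 45141.0.
Correction k=4: B_{8}/8! · (f^{(7)}(51) − f^{(7)}(11)) = −1/1209600 · (0.00000 − 0.00000) = 0.00000.

S_4 ≈ 45141.0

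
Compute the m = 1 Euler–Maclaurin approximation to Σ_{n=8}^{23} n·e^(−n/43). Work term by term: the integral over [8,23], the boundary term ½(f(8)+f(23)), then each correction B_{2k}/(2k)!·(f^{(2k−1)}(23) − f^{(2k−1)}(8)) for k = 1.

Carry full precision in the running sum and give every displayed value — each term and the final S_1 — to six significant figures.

The integral term ∫_8^23 x·e^(−x/43) dx = 158.383.
Boundary: ½(f(8) + f(23)) = ½(6.64188 + 13.4720) = 10.0569.
Integral + boundary = 168.440.
k=1: B_{2}/(2)! × [f^{(1)}(23) − f^{(1)}(8)] = 1/12 × (0.272436 − 0.675773) = -0.0336114.

S_1 ≈ 168.406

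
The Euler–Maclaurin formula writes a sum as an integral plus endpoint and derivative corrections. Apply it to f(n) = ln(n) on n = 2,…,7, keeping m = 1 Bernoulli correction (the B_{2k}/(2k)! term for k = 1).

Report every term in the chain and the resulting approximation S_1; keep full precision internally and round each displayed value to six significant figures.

S_1 ≈ 8.52484

The integral term ∫_2^7 ln(x) dx = 7.23508.
Boundary: ½(f(2) + f(7)) = ½(0.693147 + 1.94591) = 1.31953.
Running total after boundary: 8.55461.
Correction k=1: B_{2}/2! · (f^{(1)}(7) − f^{(1)}(2)) = 1/12 · (0.142857 − 0.500000) = -0.0297619.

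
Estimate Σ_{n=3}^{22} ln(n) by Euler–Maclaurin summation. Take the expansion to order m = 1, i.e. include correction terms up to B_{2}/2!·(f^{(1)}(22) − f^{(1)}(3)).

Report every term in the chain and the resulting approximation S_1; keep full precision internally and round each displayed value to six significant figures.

S_1 ≈ 47.7779

∫_3^22 ln(x) dx evaluates to 45.7071.
Endpoint term: (f(3) + f(22))/2 = (1.09861 + 3.09104)/2 = 2.09483.
Running total after boundary: 47.8019.
k=1: B_{2}/(2)! × [f^{(1)}(22) − f^{(1)}(3)] = 1/12 × (0.0454545 − 0.333333) = -0.0239899.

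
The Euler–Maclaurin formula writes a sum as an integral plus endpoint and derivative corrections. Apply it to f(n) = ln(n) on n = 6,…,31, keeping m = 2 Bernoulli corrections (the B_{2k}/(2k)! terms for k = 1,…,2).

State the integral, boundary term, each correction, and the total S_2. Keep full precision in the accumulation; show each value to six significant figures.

S_2 ≈ 73.3047

∫_6^31 ln(x) dx evaluates to 70.7030.
½[f(6) + f(31)] = ½[1.79176 + 3.43399] = 2.61287.
Integral + boundary = 73.3159.
Correction k=1: B_{2}/2! · (f^{(1)}(31) − f^{(1)}(6)) = 1/12 · (0.0322581 − 0.166667) = -0.0112007.
Partial sum through k=1: 73.3047.
Correction k=2: B_{4}/4! · (f^{(3)}(31) − f^{(3)}(6)) = −1/720 · (6.71344e-05 − 0.00925926) = 1.27668e-05.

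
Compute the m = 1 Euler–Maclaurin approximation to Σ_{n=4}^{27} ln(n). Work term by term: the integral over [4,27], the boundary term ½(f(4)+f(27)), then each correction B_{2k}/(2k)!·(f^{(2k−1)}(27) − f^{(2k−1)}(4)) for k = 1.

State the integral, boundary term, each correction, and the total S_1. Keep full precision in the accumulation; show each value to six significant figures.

S_1 ≈ 62.7657

The integral term ∫_4^27 ln(x) dx = 60.4424.
½[f(4) + f(27)] = ½[1.38629 + 3.29584] = 2.34107.
Running total after boundary: 62.7835.
Correction k=1: B_{2}/2! · (f^{(1)}(27) − f^{(1)}(4)) = 1/12 · (0.0370370 − 0.250000) = -0.0177469.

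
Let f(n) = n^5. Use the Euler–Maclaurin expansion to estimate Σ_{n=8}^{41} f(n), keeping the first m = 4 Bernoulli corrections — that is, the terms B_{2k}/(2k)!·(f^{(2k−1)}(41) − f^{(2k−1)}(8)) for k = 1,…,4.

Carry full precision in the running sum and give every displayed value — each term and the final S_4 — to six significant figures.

Integral: ∫_8^41 x^5 dx = 7.91640e+08.
Endpoint term: (f(8) + f(41))/2 = (32768.0 + 1.15856e+08)/2 = 5.79445e+07.
So far: 8.49585e+08.
Correction k=1: B_{2}/2! · (f^{(1)}(41) − f^{(1)}(8)) = 1/12 · (1.41288e+07 − 20480.0) = 1.17569e+06.
Partial sum through k=1: 8.50761e+08.
Correction k=2: B_{4}/4! · (f^{(3)}(41) − f^{(3)}(8)) = −1/720 · (100860 − 3840.00) = -134.750.
Partial sum through k=2: 8.50760e+08.
Correction k=3: B_{6}/6! · (f^{(5)}(41) − f^{(5)}(8)) = 1/30240 · (120.000 − 120.000) = 0.00000.
Partial sum through k=3: 8.50760e+08.
Correction k=4: B_{8}/8! · (f^{(7)}(41) − f^{(7)}(8)) = −1/1209600 · (0.00000 − 0.00000) = 0.00000.

S_4 ≈ 8.50760e+08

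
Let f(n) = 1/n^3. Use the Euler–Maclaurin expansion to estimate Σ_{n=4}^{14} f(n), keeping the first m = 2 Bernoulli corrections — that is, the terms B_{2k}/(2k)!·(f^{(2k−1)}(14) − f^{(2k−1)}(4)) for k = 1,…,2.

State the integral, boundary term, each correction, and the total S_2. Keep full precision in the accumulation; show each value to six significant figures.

Integral: ∫_4^14 1/x^3 dx = 0.0286990.
Boundary: ½(f(4) + f(14)) = ½(0.0156250 + 0.000364431) = 0.00799472.
Integral + boundary = 0.0366937.
Order-1 term: 1/12 · (-7.80925e-05 − (-0.0117188)) = 0.000970055.
Partial sum through k=1: 0.0376638.
Order-2 term: −1/720 · (-7.96862e-06 − (-0.0146484)) = -2.03340e-05.

S_2 ≈ 0.0376434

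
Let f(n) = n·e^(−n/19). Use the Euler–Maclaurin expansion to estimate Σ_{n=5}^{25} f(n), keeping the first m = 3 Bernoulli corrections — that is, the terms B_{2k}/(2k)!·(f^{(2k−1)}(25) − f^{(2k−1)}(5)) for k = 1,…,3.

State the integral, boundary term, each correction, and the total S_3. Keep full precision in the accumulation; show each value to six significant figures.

S_3 ≈ 131.444

∫_5^25 x·e^(−x/19) dx evaluates to 126.224.
½[f(5) + f(25)] = ½[3.84310 + 6.70656] = 5.27483.
Running total after boundary: 131.498.
Correction k=1: B_{2}/2! · (f^{(1)}(25) − f^{(1)}(5)) = 1/12 · (-0.0847145 − 0.566352) = -0.0542555.
Partial sum through k=1: 131.444.
Correction k=2: B_{4}/4! · (f^{(3)}(25) − f^{(3)}(5)) = −1/720 · (0.00125155 − 0.00582713) = 6.35497e-06.
Partial sum through k=2: 131.444.
Correction k=3: B_{6}/6! · (f^{(5)}(25) − f^{(5)}(5)) = 1/30240 · (7.58385e-06 − 2.79374e-05) = -6.73068e-10.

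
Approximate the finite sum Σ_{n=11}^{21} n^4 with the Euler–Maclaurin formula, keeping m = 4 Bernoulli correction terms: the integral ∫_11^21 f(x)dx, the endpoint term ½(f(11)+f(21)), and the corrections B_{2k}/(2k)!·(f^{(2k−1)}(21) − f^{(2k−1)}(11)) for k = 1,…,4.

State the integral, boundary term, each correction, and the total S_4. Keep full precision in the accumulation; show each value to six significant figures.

S_4 ≈ 891814

The integral term ∫_11^21 x^4 dx = 784610.
Endpoint term: (f(11) + f(21))/2 = (14641.0 + 194481)/2 = 104561.
Running total after boundary: 889171.
Correction k=1: B_{2}/2! · (f^{(1)}(21) − f^{(1)}(11)) = 1/12 · (37044.0 − 5324.00) = 2643.33.
Running total after k=1: 891814.
Correction k=2: B_{4}/4! · (f^{(3)}(21) − f^{(3)}(11)) = −1/720 · (504.000 − 264.000) = -0.333333.
Running total after k=2: 891814.
Correction k=3: B_{6}/6! · (f^{(5)}(21) − f^{(5)}(11)) = 1/30240 · (0.00000 − 0.00000) = 0.00000.
Running total after k=3: 891814.
Correction k=4: B_{8}/8! · (f^{(7)}(21) − f^{(7)}(11)) = −1/1209600 · (0.00000 − 0.00000) = 0.00000.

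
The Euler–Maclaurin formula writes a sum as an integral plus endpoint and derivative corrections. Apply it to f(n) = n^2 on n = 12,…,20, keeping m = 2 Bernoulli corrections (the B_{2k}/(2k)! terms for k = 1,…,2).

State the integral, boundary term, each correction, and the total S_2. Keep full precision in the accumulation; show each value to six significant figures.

∫_12^20 x^2 dx evaluates to 2090.67.
½[f(12) + f(20)] = ½[144.000 + 400.000] = 272.000.
Integral + boundary = 2362.67.
Order-1 term: 1/12 · (40.0000 − 24.0000) = 1.33333.
Running total after k=1: 2364.00.
Order-2 term: −1/720 · (0.00000 − 0.00000) = 0.00000.

S_2 ≈ 2364.00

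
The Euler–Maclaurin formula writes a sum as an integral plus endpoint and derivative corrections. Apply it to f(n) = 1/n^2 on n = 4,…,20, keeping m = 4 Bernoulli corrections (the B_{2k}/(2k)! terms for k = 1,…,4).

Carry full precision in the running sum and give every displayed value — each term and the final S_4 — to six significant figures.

S_4 ≈ 0.235052

∫_4^20 1/x^2 dx evaluates to 0.200000.
Endpoint term: (f(4) + f(20))/2 = (0.0625000 + 0.00250000)/2 = 0.0325000.
So far: 0.232500.
k=1: B_{2}/(2)! × [f^{(1)}(20) − f^{(1)}(4)] = 1/12 × (-0.000250000 − (-0.0312500)) = 0.00258333.
Partial sum through k=1: 0.235083.
k=2: B_{4}/(4)! × [f^{(3)}(20) − f^{(3)}(4)] = −1/720 × (-7.50000e-06 − (-0.0234375)) = -3.25417e-05.
Partial sum through k=2: 0.235051.
k=3: B_{6}/(6)! × [f^{(5)}(20) − f^{(5)}(4)] = 1/30240 × (-5.62500e-07 − (-0.0439453)) = 1.45320e-06.
Partial sum through k=3: 0.235052.
k=4: B_{8}/(8)! × [f^{(7)}(20) − f^{(7)}(4)] = −1/1209600 × (-7.87500e-08 − (-0.153809)) = -1.27157e-07.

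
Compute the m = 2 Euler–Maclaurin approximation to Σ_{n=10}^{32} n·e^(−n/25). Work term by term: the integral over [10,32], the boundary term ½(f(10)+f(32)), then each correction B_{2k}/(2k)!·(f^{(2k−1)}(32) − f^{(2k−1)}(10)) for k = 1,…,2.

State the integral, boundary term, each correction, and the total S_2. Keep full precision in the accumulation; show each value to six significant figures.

S_2 ≈ 198.087

∫_10^32 x·e^(−x/25) dx evaluates to 190.327.
½[f(10) + f(32)] = ½[6.70320 + 8.89719] = 7.80020.
So far: 198.127.
k=1: B_{2}/(2)! × [f^{(1)}(32) − f^{(1)}(10)] = 1/12 × (-0.0778504 − 0.402192) = -0.0400035.
Running total after k=1: 198.087.
k=2: B_{4}/(4)! × [f^{(3)}(32) − f^{(3)}(10)] = −1/720 × (0.000765159 − 0.00278853) = 2.81024e-06.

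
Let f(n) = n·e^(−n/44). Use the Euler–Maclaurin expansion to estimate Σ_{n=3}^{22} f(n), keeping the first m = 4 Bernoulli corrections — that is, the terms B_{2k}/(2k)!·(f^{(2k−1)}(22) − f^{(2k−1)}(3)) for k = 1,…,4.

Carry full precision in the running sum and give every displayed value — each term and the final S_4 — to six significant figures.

∫_3^22 x·e^(−x/44) dx evaluates to 170.334.
Endpoint term: (f(3) + f(22))/2 = (2.80227 + 13.3437)/2 = 8.07297.
Running total after boundary: 178.407.
k=1: B_{2}/(2)! × [f^{(1)}(22) − f^{(1)}(3)] = 1/12 × (0.303265 − 0.870403) = -0.0472614.
Running total after k=1: 178.360.
k=2: B_{4}/(4)! × [f^{(3)}(22) − f^{(3)}(3)] = −1/720 × (0.000783227 − 0.00141456) = 8.76849e-07.
Running total after k=2: 178.360.
k=3: B_{6}/(6)! × [f^{(5)}(22) − f^{(5)}(3)] = 1/30240 × (7.28207e-07 − 1.22909e-06) = -1.65638e-11.
Running total after k=3: 178.360.
k=4: B_{8}/(8)! × [f^{(7)}(22) − f^{(7)}(3)] = −1/1209600 × (5.43313e-10 − 8.92319e-10) = 2.88530e-16.

S_4 ≈ 178.360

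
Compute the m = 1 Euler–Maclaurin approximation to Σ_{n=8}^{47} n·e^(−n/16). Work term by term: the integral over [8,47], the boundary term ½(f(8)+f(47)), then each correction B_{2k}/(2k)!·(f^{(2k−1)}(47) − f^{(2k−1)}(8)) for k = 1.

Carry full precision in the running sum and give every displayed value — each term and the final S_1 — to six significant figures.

The integral term ∫_8^47 x·e^(−x/16) dx = 179.486.
½[f(8) + f(47)] = ½[4.85225 + 2.49091] = 3.67158.
Integral + boundary = 183.157.
Correction k=1: B_{2}/2! · (f^{(1)}(47) − f^{(1)}(8)) = 1/12 · (-0.102684 − 0.303265) = -0.0338291.

S_1 ≈ 183.123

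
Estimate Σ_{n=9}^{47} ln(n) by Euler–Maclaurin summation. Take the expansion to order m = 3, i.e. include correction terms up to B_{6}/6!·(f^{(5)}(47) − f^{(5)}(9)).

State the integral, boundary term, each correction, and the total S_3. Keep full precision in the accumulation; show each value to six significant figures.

S_3 ≈ 126.198

Integral: ∫_9^47 ln(x) dx = 123.182.
½[f(9) + f(47)] = ½[2.19722 + 3.85015] = 3.02369.
Integral + boundary = 126.206.
Correction k=1: B_{2}/2! · (f^{(1)}(47) − f^{(1)}(9)) = 1/12 · (0.0212766 − 0.111111) = -0.00748621.
Partial sum through k=1: 126.198.
Correction k=2: B_{4}/4! · (f^{(3)}(47) − f^{(3)}(9)) = −1/720 · (1.92636e-05 − 0.00274348) = 3.78364e-06.
Partial sum through k=2: 126.198.
Correction k=3: B_{6}/6! · (f^{(5)}(47) − f^{(5)}(9)) = 1/30240 · (1.04646e-07 − 0.000406442) = -1.34371e-08.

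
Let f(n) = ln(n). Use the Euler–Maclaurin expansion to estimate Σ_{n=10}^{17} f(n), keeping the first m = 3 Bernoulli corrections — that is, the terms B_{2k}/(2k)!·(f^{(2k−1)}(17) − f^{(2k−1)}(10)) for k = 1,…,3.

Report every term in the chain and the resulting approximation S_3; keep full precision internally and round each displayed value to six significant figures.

S_3 ≈ 20.7032

The integral term ∫_10^17 ln(x) dx = 18.1388.
½[f(10) + f(17)] = ½[2.30259 + 2.83321] = 2.56790.
So far: 20.7067.
Order-1 term: 1/12 · (0.0588235 − 0.100000) = -0.00343137.
Running total after k=1: 20.7032.
Order-2 term: −1/720 · (0.000407083 − 0.00200000) = 2.21238e-06.
Running total after k=2: 20.7032.
Order-3 term: 1/30240 · (1.69031e-05 − 0.000240000) = -7.37754e-09.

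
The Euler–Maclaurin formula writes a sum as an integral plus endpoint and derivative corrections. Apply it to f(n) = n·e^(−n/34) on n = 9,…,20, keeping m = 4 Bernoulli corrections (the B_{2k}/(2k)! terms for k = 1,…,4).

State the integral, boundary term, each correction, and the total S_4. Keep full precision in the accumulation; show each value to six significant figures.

S_4 ≈ 111.421

The integral term ∫_9^20 x·e^(−x/34) dx = 102.443.
Endpoint term: (f(9) + f(20))/2 = (6.90688 + 11.1061)/2 = 9.00651.
Running total after boundary: 111.449.
k=1: B_{2}/(2)! × [f^{(1)}(20) − f^{(1)}(9)] = 1/12 × (0.228656 − 0.564288) = -0.0279694.
Partial sum through k=1: 111.421.
k=2: B_{4}/(4)! × [f^{(3)}(20) − f^{(3)}(9)] = −1/720 × (0.00115854 − 0.00181587) = 9.12970e-07.
Partial sum through k=2: 111.421.
k=3: B_{6}/(6)! × [f^{(5)}(20) − f^{(5)}(9)] = 1/30240 × (1.83328e-06 − 2.71939e-06) = -2.93024e-11.
Partial sum through k=3: 111.421.
k=4: B_{8}/(8)! × [f^{(7)}(20) − f^{(7)}(9)] = −1/1209600 × (2.30482e-09 − 3.34598e-09) = 8.60745e-16.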